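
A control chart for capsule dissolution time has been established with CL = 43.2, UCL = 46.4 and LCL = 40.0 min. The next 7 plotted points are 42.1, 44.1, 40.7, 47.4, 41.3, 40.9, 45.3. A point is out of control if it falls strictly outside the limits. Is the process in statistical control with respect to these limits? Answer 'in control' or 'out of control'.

Compare each point to [40.0, 46.4]: sample 4 = 47.4 > UCL.

out of control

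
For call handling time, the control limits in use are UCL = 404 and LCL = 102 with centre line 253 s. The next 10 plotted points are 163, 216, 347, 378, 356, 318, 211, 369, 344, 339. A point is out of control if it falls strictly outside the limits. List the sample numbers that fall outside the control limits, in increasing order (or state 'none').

none

All 10 points lie within [102, 404].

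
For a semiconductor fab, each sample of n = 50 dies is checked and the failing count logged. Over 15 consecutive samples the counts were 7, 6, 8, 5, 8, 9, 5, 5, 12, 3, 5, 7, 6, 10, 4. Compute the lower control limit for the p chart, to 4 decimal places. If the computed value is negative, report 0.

0.0000

p̄ = Σdᵢ / (k·n) = 100 / (15 × 50) = 0.13333
LCL = p̄ − 3·√(p̄(1−p̄)/n) = 0.13333 − 3 × 0.04807 = -0.01089 → 0 (negative, so LCL = 0)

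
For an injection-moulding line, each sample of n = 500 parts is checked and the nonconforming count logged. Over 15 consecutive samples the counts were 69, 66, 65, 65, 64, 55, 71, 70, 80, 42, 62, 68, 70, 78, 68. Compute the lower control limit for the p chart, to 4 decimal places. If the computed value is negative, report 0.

p̄ = Σdᵢ / (k·n) = 993 / (15 × 500) = 0.13240
LCL = p̄ − 3·√(p̄(1−p̄)/n) = 0.13240 − 3 × 0.01516 = 0.08693

0.0869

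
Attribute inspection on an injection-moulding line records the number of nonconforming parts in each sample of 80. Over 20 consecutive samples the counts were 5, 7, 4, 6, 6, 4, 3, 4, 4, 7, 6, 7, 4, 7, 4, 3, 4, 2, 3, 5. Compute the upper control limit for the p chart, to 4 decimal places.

0.1386

p̄ = Σdᵢ / (k·n) = 95 / (20 × 80) = 0.05937
UCL = p̄ + 3·√(p̄(1−p̄)/n) = 0.05937 + 3 × √(0.05937×0.94063/80) = 0.05937 + 3 × 0.02642 = 0.13864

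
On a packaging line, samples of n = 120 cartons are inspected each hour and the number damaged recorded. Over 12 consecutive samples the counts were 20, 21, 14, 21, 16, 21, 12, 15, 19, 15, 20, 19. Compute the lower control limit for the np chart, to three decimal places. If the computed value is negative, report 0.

p̄ = Σdᵢ / (k·n) = 213 / (12 × 120) = 0.14792
LCL = np̄ − 3·√(np̄(1−p̄)) = 17.7500 − 3 × 3.8890 = 6.0829

6.083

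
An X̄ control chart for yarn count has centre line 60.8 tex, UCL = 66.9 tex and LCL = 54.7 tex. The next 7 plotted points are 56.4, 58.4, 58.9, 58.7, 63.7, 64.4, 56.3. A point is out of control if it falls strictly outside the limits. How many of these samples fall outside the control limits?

All 7 points lie within [54.7, 66.9].

0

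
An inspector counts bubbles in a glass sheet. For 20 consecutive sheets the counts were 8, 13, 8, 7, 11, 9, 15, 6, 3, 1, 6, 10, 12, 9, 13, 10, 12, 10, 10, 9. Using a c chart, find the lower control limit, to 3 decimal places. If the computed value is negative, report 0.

0.050

c̄ = (8 + 13 + 8 + 7 + 11 + 9 + 15 + 6 + 3 + 1 + 6 + 10 + 12 + 9 + 13 + 10 + 12 + 10 + 10 + 9) / 20 = 182 / 20 = 9.1000
LCL = c̄ − 3√c̄ = 9.1000 − 3 × 3.0166 = 0.0501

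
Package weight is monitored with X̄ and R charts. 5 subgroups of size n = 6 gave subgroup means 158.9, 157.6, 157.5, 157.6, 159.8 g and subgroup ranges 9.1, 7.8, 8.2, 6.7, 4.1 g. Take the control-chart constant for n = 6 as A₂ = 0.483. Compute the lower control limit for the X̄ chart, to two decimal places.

X̄̄ = (158.9 + 157.6 + 157.5 + 157.6 + 159.8) / 5 = 791.4000 / 5 = 158.2800
R̄ = (9.1 + 7.8 + 8.2 + 6.7 + 4.1) / 5 = 35.9000 / 5 = 7.1800
LCL = X̄̄ − A₂·R̄ = 158.2800 − 0.483 × 7.1800 = 154.8121

154.81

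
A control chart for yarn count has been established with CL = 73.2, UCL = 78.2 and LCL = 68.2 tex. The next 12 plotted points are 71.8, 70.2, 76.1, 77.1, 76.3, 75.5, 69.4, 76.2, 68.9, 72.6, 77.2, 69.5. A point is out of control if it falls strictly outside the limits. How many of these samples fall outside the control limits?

All 12 points lie within [68.2, 78.2].

0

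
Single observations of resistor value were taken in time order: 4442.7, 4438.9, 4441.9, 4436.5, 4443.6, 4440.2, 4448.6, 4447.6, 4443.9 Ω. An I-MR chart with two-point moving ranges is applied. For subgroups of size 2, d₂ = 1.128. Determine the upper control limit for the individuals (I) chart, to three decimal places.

4454.557

X̄ = (4442.7 + 4438.9 + 4441.9 + 4436.5 + 4443.6 + 4440.2 + 4448.6 + 4447.6 + 4443.9) / 9 = 4442.6556
Moving ranges: 3.8, 3.0, 5.4, 7.1, 3.4, 8.4, 1.0, 3.7; M̄R̄ = 35.8000 / 8 = 4.4750
UCL = X̄ + 3·M̄R̄/d₂ = 4442.6556 + 3 × 4.4750 / 1.128 = 4454.5572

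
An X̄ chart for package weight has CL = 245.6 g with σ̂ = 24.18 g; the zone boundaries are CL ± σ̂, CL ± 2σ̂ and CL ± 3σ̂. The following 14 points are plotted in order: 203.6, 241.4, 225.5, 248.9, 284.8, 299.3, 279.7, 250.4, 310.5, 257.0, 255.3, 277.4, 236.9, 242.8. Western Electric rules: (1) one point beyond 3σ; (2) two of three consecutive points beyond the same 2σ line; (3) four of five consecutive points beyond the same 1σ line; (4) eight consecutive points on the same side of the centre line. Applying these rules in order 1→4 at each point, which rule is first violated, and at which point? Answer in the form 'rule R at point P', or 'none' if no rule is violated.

Zone of each point (C = within 1σ̂, B = 1σ̂–2σ̂, A = 2σ̂–3σ̂, * = beyond 3σ̂; sign = side of CL): 1:-B, 2:-C, 3:-C, 4:+C, 5:+B, 6:+A, 7:+B, 8:+C, 9:+A, 10:+C, 11:+C, 12:+B, 13:-C, 14:-C
Rule 3 (four of five consecutive points beyond the same 1σ limit) is satisfied at point 9.

rule 3 at point 9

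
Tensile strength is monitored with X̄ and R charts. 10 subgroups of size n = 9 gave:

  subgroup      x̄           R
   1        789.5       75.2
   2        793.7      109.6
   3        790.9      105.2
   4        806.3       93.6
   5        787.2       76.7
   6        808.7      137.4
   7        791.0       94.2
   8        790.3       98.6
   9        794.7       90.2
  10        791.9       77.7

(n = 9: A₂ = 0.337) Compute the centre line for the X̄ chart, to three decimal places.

X̄̄ = (789.5 + 793.7 + 790.9 + 806.3 + 787.2 + 808.7 + 791.0 + 790.3 + 794.7 + 791.9) / 10 = 7944.2000 / 10 = 794.4200
CL = X̄̄ = 794.4200

794.420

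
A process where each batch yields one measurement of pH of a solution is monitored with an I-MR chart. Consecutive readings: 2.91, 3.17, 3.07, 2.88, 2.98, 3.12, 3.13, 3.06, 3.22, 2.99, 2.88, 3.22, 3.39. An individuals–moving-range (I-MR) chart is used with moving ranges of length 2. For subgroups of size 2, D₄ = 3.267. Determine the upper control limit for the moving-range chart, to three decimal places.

Moving ranges: 0.26, 0.10, 0.19, 0.10, 0.14, 0.01, 0.07, 0.16, 0.23, 0.11, 0.34, 0.17; M̄R̄ = 1.8800 / 12 = 0.1567
UCL_MR = D₄·M̄R̄ = 3.267 × 0.1567 = 0.5118

0.512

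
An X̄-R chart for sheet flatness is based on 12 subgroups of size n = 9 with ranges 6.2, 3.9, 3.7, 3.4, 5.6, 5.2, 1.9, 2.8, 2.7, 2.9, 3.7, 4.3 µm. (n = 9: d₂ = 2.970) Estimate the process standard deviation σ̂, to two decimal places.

1.30

R̄ = (6.2 + 3.9 + 3.7 + 3.4 + 5.6 + 5.2 + 1.9 + 2.8 + 2.7 + 2.9 + 3.7 + 4.3) / 12 = 3.8583
σ̂ = R̄ / d₂ = 3.8583 / 2.970 = 1.2991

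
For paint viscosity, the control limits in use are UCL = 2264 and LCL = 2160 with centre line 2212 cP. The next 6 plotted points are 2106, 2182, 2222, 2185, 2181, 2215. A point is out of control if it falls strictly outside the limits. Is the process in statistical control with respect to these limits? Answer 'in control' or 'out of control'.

out of control

Compare each point to [2160, 2264]: sample 1 = 2106 < LCL.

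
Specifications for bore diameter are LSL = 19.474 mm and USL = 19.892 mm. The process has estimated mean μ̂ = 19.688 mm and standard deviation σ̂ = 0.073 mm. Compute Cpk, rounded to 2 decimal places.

Cpu = (USL − μ̂) / (3σ̂) = (19.892 − 19.688) / (3 × 0.073) = 0.9315; Cpl = (μ̂ − LSL) / (3σ̂) = (19.688 − 19.474) / (3 × 0.073) = 0.9772; Cpk = min(Cpu, Cpl) = 0.9315

0.93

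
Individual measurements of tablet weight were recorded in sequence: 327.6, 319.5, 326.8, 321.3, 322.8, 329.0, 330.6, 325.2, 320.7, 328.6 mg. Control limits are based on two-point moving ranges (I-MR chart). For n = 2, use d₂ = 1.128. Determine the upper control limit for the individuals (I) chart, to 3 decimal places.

X̄ = (327.6 + 319.5 + 326.8 + 321.3 + 322.8 + 329.0 + 330.6 + 325.2 + 320.7 + 328.6) / 10 = 325.2100
Moving ranges: 8.1, 7.3, 5.5, 1.5, 6.2, 1.6, 5.4, 4.5, 7.9; M̄R̄ = 48.0000 / 9 = 5.3333
UCL = X̄ + 3·M̄R̄/d₂ = 325.2100 + 3 × 5.3333 / 1.128 = 339.3944

339.394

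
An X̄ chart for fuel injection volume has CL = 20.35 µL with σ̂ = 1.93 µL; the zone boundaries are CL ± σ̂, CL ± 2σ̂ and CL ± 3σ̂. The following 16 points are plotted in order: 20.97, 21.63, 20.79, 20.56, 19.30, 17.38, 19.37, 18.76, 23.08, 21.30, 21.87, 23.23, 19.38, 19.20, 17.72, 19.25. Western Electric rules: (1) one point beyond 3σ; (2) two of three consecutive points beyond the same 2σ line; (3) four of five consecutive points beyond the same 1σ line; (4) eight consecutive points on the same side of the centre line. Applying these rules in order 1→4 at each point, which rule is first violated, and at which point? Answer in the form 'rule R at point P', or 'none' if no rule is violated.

Zone of each point (C = within 1σ̂, B = 1σ̂–2σ̂, A = 2σ̂–3σ̂, * = beyond 3σ̂; sign = side of CL): 1:+C, 2:+C, 3:+C, 4:+C, 5:-C, 6:-B, 7:-C, 8:-C, 9:+B, 10:+C, 11:+C, 12:+B, 13:-C, 14:-C, 15:-B, 16:-C
No rule fires across all 16 points.

none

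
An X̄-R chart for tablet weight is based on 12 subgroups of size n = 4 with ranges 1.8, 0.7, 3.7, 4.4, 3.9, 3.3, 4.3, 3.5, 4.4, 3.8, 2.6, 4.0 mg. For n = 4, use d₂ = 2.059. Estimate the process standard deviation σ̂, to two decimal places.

R̄ = (1.8 + 0.7 + 3.7 + 4.4 + 3.9 + 3.3 + 4.3 + 3.5 + 4.4 + 3.8 + 2.6 + 4.0) / 12 = 3.3667
σ̂ = R̄ / d₂ = 3.3667 / 2.059 = 1.6351

1.64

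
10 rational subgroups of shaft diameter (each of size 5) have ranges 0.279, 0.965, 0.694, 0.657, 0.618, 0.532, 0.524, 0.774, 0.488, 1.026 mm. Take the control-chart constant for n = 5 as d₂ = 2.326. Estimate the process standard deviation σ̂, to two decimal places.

0.28

R̄ = (0.279 + 0.965 + 0.694 + 0.657 + 0.618 + 0.532 + 0.524 + 0.774 + 0.488 + 1.026) / 10 = 0.6557
σ̂ = R̄ / d₂ = 0.6557 / 2.326 = 0.2819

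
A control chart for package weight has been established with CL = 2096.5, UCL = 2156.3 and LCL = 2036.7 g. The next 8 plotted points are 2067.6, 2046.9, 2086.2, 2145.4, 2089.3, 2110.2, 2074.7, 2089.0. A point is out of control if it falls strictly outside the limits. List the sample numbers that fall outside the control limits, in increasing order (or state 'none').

All 8 points lie within [2036.7, 2156.3].

none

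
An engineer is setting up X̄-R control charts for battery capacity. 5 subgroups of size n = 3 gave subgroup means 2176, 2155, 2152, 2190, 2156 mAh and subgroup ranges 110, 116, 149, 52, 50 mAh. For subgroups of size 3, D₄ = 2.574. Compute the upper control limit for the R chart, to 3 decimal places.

R̄ = (110 + 116 + 149 + 52 + 50) / 5 = 477.0000 / 5 = 95.4000
UCL_R = D₄·R̄ = 2.574 × 95.4000 = 245.5596

245.560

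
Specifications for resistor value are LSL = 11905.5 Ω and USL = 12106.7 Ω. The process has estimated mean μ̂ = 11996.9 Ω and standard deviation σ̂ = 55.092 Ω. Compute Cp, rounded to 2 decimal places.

Cp = (USL − LSL) / (6σ̂) = (12106.7 − 11905.5) / (6 × 55.092) = 201.2000 / 330.5520 = 0.6087

0.61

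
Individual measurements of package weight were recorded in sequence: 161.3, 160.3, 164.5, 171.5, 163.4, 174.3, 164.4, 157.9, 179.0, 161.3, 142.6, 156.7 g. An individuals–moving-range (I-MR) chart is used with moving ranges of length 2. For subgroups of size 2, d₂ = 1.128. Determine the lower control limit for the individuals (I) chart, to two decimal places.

134.28

X̄ = (161.3 + 160.3 + 164.5 + 171.5 + 163.4 + 174.3 + 164.4 + 157.9 + 179.0 + 161.3 + 142.6 + 156.7) / 12 = 163.1000
Moving ranges: 1.0, 4.2, 7.0, 8.1, 10.9, 9.9, 6.5, 21.1, 17.7, 18.7, 14.1; M̄R̄ = 119.2000 / 11 = 10.8364
LCL = X̄ − 3·M̄R̄/d₂ = 163.1000 − 3 × 10.8364 / 1.128 = 134.2799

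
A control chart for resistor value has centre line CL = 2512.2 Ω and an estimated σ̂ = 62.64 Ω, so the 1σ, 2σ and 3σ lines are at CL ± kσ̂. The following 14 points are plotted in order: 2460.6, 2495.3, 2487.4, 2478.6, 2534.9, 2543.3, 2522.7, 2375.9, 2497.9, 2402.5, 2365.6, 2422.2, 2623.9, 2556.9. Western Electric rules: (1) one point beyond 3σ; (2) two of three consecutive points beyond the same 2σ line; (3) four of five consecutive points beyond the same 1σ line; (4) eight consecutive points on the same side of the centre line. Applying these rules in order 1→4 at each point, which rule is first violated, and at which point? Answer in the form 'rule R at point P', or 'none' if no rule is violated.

rule 3 at point 12

Zone of each point (C = within 1σ̂, B = 1σ̂–2σ̂, A = 2σ̂–3σ̂, * = beyond 3σ̂; sign = side of CL): 1:-C, 2:-C, 3:-C, 4:-C, 5:+C, 6:+C, 7:+C, 8:-A, 9:-C, 10:-B, 11:-A, 12:-B, 13:+B, 14:+C
Rule 3 (four of five consecutive points beyond the same 1σ limit) is satisfied at point 12.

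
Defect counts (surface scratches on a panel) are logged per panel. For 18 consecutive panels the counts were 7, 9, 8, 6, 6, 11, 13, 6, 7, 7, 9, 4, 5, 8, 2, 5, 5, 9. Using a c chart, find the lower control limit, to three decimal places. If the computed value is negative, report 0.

0.000

c̄ = (7 + 9 + 8 + 6 + 6 + 11 + 13 + 6 + 7 + 7 + 9 + 4 + 5 + 8 + 2 + 5 + 5 + 9) / 18 = 127 / 18 = 7.0556
LCL = c̄ − 3√c̄ = 7.0556 − 3 × 2.6562 = -0.9131 → 0 (cannot be negative)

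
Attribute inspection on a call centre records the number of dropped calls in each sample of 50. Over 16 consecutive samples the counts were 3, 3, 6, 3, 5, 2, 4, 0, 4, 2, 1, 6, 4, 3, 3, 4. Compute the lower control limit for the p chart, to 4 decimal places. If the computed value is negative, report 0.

0.0000

p̄ = Σdᵢ / (k·n) = 53 / (16 × 50) = 0.06625
LCL = p̄ − 3·√(p̄(1−p̄)/n) = 0.06625 − 3 × 0.03517 = -0.03927 → 0 (negative, so LCL = 0)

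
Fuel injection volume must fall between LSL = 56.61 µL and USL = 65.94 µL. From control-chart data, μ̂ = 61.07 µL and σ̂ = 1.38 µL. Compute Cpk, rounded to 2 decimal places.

Cpu = (USL − μ̂) / (3σ̂) = (65.94 − 61.07) / (3 × 1.38) = 1.1763; Cpl = (μ̂ − LSL) / (3σ̂) = (61.07 − 56.61) / (3 × 1.38) = 1.0773; Cpk = min(Cpu, Cpl) = 1.0773

1.08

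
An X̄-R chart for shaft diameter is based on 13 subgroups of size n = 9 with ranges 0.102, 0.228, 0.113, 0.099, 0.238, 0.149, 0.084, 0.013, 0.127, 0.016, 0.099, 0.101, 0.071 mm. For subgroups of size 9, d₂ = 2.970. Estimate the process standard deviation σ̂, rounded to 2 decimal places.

0.04

R̄ = (0.102 + 0.228 + 0.113 + 0.099 + 0.238 + 0.149 + 0.084 + 0.013 + 0.127 + 0.016 + 0.099 + 0.101 + 0.071) / 13 = 0.1108
σ̂ = R̄ / d₂ = 0.1108 / 2.970 = 0.0373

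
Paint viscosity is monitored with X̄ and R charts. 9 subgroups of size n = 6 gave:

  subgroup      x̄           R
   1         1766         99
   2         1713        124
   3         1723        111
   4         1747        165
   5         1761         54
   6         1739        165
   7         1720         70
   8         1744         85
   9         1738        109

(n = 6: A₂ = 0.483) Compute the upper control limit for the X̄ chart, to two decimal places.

X̄̄ = (1766 + 1713 + 1723 + 1747 + 1761 + 1739 + 1720 + 1744 + 1738) / 9 = 15651.0000 / 9 = 1739.0000
R̄ = (99 + 124 + 111 + 165 + 54 + 165 + 70 + 85 + 109) / 9 = 982.0000 / 9 = 109.1111
UCL = X̄̄ + A₂·R̄ = 1739.0000 + 0.483 × 109.1111 = 1791.7007

1791.70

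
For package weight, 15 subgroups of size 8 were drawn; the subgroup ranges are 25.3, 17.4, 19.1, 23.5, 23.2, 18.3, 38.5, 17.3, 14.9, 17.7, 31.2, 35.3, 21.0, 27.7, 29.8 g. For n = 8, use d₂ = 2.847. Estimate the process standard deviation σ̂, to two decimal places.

R̄ = (25.3 + 17.4 + 19.1 + 23.5 + 23.2 + 18.3 + 38.5 + 17.3 + 14.9 + 17.7 + 31.2 + 35.3 + 21.0 + 27.7 + 29.8) / 15 = 24.0133
σ̂ = R̄ / d₂ = 24.0133 / 2.847 = 8.4346

8.43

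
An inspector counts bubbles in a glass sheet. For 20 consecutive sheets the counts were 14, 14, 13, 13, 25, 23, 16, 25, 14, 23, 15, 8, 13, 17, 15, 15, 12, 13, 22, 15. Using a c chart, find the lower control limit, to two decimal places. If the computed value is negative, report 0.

c̄ = (14 + 14 + 13 + 13 + 25 + 23 + 16 + 25 + 14 + 23 + 15 + 8 + 13 + 17 + 15 + 15 + 12 + 13 + 22 + 15) / 20 = 325 / 20 = 16.2500
LCL = c̄ − 3√c̄ = 16.2500 − 3 × 4.0311 = 4.1566

4.16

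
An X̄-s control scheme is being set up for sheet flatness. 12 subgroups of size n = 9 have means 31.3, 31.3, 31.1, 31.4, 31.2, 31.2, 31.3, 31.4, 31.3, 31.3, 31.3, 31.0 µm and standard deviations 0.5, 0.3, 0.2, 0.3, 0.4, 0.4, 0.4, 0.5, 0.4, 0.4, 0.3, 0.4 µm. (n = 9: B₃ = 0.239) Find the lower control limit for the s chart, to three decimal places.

s̄ = (0.5 + 0.3 + 0.2 + 0.3 + 0.4 + 0.4 + 0.4 + 0.5 + 0.4 + 0.4 + 0.3 + 0.4) / 12 = 0.3750
LCL_s = B₃·s̄ = 0.239 × 0.3750 = 0.0896

0.090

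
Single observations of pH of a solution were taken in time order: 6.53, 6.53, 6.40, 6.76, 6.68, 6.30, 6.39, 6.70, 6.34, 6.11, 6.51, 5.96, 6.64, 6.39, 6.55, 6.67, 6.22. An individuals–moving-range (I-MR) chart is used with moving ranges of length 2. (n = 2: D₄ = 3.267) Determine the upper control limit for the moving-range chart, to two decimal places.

0.93

Moving ranges: 0.00, 0.13, 0.36, 0.08, 0.38, 0.09, 0.31, 0.36, 0.23, 0.40, 0.55, 0.68, 0.25, 0.16, 0.12, 0.45; M̄R̄ = 4.5500 / 16 = 0.2844
UCL_MR = D₄·M̄R̄ = 3.267 × 0.2844 = 0.9291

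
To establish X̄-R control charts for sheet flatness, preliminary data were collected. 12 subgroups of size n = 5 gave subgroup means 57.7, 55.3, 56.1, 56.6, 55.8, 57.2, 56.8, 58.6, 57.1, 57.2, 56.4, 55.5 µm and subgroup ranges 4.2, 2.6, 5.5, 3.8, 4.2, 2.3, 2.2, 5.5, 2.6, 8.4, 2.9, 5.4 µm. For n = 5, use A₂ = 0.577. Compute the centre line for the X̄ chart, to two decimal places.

56.69

X̄̄ = (57.7 + 55.3 + 56.1 + 56.6 + 55.8 + 57.2 + 56.8 + 58.6 + 57.1 + 57.2 + 56.4 + 55.5) / 12 = 680.3000 / 12 = 56.6917
CL = X̄̄ = 56.6917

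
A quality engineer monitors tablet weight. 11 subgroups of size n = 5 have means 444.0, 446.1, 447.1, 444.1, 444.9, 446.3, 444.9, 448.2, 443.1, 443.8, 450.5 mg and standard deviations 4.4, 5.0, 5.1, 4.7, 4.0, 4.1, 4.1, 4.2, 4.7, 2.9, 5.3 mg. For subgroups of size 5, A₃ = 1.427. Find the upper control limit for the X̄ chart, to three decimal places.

452.019

X̄̄ = (444.0 + 446.1 + 447.1 + 444.1 + 444.9 + 446.3 + 444.9 + 448.2 + 443.1 + 443.8 + 450.5) / 11 = 445.7273
s̄ = (4.4 + 5.0 + 5.1 + 4.7 + 4.0 + 4.1 + 4.1 + 4.2 + 4.7 + 2.9 + 5.3) / 11 = 4.4091
UCL = X̄̄ + A₃·s̄ = 445.7273 + 1.427 × 4.4091 = 452.0190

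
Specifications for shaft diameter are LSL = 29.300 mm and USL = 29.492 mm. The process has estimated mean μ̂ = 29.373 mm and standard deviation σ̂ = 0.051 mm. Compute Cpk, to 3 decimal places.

Cpu = (USL − μ̂) / (3σ̂) = (29.492 − 29.373) / (3 × 0.051) = 0.7778; Cpl = (μ̂ − LSL) / (3σ̂) = (29.373 − 29.300) / (3 × 0.051) = 0.4771; Cpk = min(Cpu, Cpl) = 0.4771

0.477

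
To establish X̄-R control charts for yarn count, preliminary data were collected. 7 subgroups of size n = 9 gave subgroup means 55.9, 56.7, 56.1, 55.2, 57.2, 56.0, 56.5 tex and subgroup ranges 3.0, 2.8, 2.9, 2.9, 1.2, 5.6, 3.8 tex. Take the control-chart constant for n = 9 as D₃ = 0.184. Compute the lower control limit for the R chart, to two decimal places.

0.58

R̄ = (3.0 + 2.8 + 2.9 + 2.9 + 1.2 + 5.6 + 3.8) / 7 = 22.2000 / 7 = 3.1714
LCL_R = D₃·R̄ = 0.184 × 3.1714 = 0.5835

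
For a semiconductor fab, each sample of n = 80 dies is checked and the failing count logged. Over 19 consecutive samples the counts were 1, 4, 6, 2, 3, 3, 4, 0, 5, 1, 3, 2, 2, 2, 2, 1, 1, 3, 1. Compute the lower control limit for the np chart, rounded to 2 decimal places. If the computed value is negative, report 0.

0.00

p̄ = Σdᵢ / (k·n) = 46 / (19 × 80) = 0.03026
LCL = np̄ − 3·√(np̄(1−p̄)) = 2.4211 − 3 × 1.5322 = -2.1757 → 0 (negative, so LCL = 0)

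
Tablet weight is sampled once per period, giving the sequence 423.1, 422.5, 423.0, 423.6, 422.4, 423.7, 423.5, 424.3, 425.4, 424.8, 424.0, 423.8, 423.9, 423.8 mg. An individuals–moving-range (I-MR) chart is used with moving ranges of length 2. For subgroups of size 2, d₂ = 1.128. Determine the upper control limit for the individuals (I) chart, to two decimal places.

X̄ = (423.1 + 422.5 + 423.0 + 423.6 + 422.4 + 423.7 + 423.5 + 424.3 + 425.4 + 424.8 + 424.0 + 423.8 + 423.9 + 423.8) / 14 = 423.7000
Moving ranges: 0.6, 0.5, 0.6, 1.2, 1.3, 0.2, 0.8, 1.1, 0.6, 0.8, 0.2, 0.1, 0.1; M̄R̄ = 8.1000 / 13 = 0.6231
UCL = X̄ + 3·M̄R̄/d₂ = 423.7000 + 3 × 0.6231 / 1.128 = 425.3571

425.36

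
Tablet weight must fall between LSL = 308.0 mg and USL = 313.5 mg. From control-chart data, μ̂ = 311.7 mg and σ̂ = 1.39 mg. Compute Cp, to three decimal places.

0.659

Cp = (USL − LSL) / (6σ̂) = (313.5 − 308.0) / (6 × 1.39) = 5.5000 / 8.3400 = 0.6595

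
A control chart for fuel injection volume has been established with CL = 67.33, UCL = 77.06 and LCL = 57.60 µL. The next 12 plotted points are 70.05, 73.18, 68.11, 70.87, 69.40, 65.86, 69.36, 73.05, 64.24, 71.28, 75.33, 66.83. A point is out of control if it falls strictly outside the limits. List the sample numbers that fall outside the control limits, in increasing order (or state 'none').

All 12 points lie within [57.60, 77.06].

none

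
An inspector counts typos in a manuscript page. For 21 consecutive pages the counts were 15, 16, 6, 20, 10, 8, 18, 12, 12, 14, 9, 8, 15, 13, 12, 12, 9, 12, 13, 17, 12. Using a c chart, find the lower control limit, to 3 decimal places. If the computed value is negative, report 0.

1.907

c̄ = (15 + 16 + 6 + 20 + 10 + 8 + 18 + 12 + 12 + 14 + 9 + 8 + 15 + 13 + 12 + 12 + 9 + 12 + 13 + 17 + 12) / 21 = 263 / 21 = 12.5238
LCL = c̄ − 3√c̄ = 12.5238 − 3 × 3.5389 = 1.9071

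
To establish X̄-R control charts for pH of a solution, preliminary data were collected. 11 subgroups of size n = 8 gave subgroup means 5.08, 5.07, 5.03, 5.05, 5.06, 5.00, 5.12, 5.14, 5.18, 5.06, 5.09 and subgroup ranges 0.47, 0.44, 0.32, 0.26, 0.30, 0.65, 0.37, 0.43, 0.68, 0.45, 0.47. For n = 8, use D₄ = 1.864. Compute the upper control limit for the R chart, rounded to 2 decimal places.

R̄ = (0.47 + 0.44 + 0.32 + 0.26 + 0.30 + 0.65 + 0.37 + 0.43 + 0.68 + 0.45 + 0.47) / 11 = 4.8400 / 11 = 0.4400
UCL_R = D₄·R̄ = 1.864 × 0.4400 = 0.8202

0.82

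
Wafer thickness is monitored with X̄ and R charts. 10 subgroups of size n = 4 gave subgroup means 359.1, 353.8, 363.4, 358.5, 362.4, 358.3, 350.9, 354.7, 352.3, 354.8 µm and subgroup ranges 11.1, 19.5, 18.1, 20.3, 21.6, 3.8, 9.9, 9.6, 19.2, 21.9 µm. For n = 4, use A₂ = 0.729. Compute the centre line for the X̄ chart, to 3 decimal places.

356.820

X̄̄ = (359.1 + 353.8 + 363.4 + 358.5 + 362.4 + 358.3 + 350.9 + 354.7 + 352.3 + 354.8) / 10 = 3568.2000 / 10 = 356.8200
CL = X̄̄ = 356.8200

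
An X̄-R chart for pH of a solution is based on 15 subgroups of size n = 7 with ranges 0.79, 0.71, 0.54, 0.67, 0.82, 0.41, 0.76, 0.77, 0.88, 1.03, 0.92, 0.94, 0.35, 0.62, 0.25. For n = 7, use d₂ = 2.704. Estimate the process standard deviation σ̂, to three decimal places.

R̄ = (0.79 + 0.71 + 0.54 + 0.67 + 0.82 + 0.41 + 0.76 + 0.77 + 0.88 + 1.03 + 0.92 + 0.94 + 0.35 + 0.62 + 0.25) / 15 = 0.6973
σ̂ = R̄ / d₂ = 0.6973 / 2.704 = 0.2579

0.258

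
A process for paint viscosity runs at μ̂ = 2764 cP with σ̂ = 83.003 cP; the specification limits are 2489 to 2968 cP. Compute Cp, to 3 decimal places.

Cp = (USL − LSL) / (6σ̂) = (2968 − 2489) / (6 × 83.003) = 479.0000 / 498.0180 = 0.9618

0.962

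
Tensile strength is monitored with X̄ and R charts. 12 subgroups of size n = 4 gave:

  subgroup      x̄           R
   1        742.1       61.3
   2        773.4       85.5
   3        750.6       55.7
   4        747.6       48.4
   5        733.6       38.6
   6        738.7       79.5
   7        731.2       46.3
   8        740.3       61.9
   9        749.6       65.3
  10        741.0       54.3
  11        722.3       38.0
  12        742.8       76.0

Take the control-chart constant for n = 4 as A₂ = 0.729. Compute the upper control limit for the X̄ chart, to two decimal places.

785.95

X̄̄ = (742.1 + 773.4 + 750.6 + 747.6 + 733.6 + 738.7 + 731.2 + 740.3 + 749.6 + 741.0 + 722.3 + 742.8) / 12 = 8913.2000 / 12 = 742.7667
R̄ = (61.3 + 85.5 + 55.7 + 48.4 + 38.6 + 79.5 + 46.3 + 61.9 + 65.3 + 54.3 + 38.0 + 76.0) / 12 = 710.8000 / 12 = 59.2333
UCL = X̄̄ + A₂·R̄ = 742.7667 + 0.729 × 59.2333 = 785.9478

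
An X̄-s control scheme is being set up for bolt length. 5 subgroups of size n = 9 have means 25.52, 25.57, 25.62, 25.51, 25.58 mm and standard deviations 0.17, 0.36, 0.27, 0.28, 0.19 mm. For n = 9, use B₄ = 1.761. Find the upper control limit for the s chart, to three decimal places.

0.447

s̄ = (0.17 + 0.36 + 0.27 + 0.28 + 0.19) / 5 = 0.2540
UCL_s = B₄·s̄ = 1.761 × 0.2540 = 0.4473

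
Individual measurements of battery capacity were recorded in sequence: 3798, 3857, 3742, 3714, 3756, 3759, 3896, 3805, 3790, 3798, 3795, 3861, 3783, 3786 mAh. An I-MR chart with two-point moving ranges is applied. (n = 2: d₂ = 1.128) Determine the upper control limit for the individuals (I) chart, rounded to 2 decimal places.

3928.28

X̄ = (3798 + 3857 + 3742 + 3714 + 3756 + 3759 + 3896 + 3805 + 3790 + 3798 + 3795 + 3861 + 3783 + 3786) / 14 = 3795.7143
Moving ranges: 59, 115, 28, 42, 3, 137, 91, 15, 8, 3, 66, 78, 3; M̄R̄ = 648.0000 / 13 = 49.8462
UCL = X̄ + 3·M̄R̄/d₂ = 3795.7143 + 3 × 49.8462 / 1.128 = 3928.2838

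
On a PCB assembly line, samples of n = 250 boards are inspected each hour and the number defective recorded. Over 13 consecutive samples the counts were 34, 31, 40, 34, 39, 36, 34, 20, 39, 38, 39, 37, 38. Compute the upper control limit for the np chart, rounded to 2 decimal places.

p̄ = Σdᵢ / (k·n) = 459 / (13 × 250) = 0.14123
UCL = np̄ + 3·√(np̄(1−p̄)) = 35.3077 + 3 × √(35.3077×0.85877) = 35.3077 + 3 × 5.5065 = 51.8271

51.83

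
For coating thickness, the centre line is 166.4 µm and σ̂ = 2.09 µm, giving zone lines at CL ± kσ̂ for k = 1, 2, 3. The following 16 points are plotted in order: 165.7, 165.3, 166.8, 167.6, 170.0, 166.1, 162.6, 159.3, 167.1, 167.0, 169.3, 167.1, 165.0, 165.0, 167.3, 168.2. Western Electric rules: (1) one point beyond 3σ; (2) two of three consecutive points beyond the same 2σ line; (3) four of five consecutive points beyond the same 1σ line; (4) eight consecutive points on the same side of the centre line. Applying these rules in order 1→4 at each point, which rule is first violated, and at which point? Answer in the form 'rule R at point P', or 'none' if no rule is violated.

rule 1 at point 8

Zone of each point (C = within 1σ̂, B = 1σ̂–2σ̂, A = 2σ̂–3σ̂, * = beyond 3σ̂; sign = side of CL): 1:-C, 2:-C, 3:+C, 4:+C, 5:+B, 6:-C, 7:-B, 8:-*, 9:+C, 10:+C, 11:+B, 12:+C, 13:-C, 14:-C, 15:+C, 16:+C
Rule 1 (one point beyond the 3σ limits) is satisfied at point 8.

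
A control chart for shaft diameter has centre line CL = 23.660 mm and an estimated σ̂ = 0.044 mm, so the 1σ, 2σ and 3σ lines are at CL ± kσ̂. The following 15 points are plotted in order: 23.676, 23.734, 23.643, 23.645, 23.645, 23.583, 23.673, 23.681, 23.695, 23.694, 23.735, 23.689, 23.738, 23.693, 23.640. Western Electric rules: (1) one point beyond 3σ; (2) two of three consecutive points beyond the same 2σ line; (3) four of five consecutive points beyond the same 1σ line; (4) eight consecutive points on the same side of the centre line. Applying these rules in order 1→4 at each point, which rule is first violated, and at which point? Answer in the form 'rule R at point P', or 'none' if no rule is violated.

Zone of each point (C = within 1σ̂, B = 1σ̂–2σ̂, A = 2σ̂–3σ̂, * = beyond 3σ̂; sign = side of CL): 1:+C, 2:+B, 3:-C, 4:-C, 5:-C, 6:-B, 7:+C, 8:+C, 9:+C, 10:+C, 11:+B, 12:+C, 13:+B, 14:+C, 15:-C
Rule 4 (eight consecutive points on the same side of the centre line) is satisfied at point 14.

rule 4 at point 14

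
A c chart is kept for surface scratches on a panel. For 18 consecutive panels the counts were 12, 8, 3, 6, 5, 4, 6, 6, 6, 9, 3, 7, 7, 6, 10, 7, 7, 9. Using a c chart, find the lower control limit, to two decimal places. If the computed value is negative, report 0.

0.00

c̄ = (12 + 8 + 3 + 6 + 5 + 4 + 6 + 6 + 6 + 9 + 3 + 7 + 7 + 6 + 10 + 7 + 7 + 9) / 18 = 121 / 18 = 6.7222
LCL = c̄ − 3√c̄ = 6.7222 − 3 × 2.5927 = -1.0560 → 0 (cannot be negative)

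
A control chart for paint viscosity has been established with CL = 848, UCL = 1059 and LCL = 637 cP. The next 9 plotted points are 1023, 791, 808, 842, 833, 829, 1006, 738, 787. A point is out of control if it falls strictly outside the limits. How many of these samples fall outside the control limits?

0

All 9 points lie within [637, 1059].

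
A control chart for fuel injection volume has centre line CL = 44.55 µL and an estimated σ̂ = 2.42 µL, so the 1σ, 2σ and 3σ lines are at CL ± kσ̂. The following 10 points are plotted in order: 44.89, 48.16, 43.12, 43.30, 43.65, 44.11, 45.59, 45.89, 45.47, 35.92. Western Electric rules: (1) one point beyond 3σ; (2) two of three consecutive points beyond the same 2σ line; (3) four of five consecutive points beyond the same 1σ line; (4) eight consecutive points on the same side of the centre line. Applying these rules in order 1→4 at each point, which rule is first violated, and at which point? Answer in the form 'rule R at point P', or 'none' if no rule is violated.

Zone of each point (C = within 1σ̂, B = 1σ̂–2σ̂, A = 2σ̂–3σ̂, * = beyond 3σ̂; sign = side of CL): 1:+C, 2:+B, 3:-C, 4:-C, 5:-C, 6:-C, 7:+C, 8:+C, 9:+C, 10:-*
Rule 1 (one point beyond the 3σ limits) is satisfied at point 10.

rule 1 at point 10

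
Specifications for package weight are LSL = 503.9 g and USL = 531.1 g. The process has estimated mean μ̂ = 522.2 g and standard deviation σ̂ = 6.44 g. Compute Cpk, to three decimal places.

0.461

Cpu = (USL − μ̂) / (3σ̂) = (531.1 − 522.2) / (3 × 6.44) = 0.4607; Cpl = (μ̂ − LSL) / (3σ̂) = (522.2 − 503.9) / (3 × 6.44) = 0.9472; Cpk = min(Cpu, Cpl) = 0.4607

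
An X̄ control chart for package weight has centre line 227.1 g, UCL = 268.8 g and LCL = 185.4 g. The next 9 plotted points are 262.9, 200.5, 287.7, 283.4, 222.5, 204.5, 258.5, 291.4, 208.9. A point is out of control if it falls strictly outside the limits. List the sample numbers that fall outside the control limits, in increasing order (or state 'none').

Compare each point to [185.4, 268.8]: sample 3 = 287.7 > UCL; sample 4 = 283.4 > UCL; sample 8 = 291.4 > UCL.

3, 4, 8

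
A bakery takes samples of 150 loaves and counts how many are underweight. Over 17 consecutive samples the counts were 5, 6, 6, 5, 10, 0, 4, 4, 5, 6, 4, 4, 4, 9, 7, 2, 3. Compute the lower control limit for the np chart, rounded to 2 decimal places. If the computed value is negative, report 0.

p̄ = Σdᵢ / (k·n) = 84 / (17 × 150) = 0.03294
LCL = np̄ − 3·√(np̄(1−p̄)) = 4.9412 − 3 × 2.1860 = -1.6167 → 0 (negative, so LCL = 0)

0.00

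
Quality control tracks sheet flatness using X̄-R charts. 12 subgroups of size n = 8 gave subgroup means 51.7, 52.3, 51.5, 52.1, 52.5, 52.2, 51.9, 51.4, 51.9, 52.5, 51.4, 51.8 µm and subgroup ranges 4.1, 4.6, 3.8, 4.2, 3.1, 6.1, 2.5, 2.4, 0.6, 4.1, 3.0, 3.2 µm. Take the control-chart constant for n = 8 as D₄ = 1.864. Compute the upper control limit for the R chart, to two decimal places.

R̄ = (4.1 + 4.6 + 3.8 + 4.2 + 3.1 + 6.1 + 2.5 + 2.4 + 0.6 + 4.1 + 3.0 + 3.2) / 12 = 41.7000 / 12 = 3.4750
UCL_R = D₄·R̄ = 1.864 × 3.4750 = 6.4774

6.48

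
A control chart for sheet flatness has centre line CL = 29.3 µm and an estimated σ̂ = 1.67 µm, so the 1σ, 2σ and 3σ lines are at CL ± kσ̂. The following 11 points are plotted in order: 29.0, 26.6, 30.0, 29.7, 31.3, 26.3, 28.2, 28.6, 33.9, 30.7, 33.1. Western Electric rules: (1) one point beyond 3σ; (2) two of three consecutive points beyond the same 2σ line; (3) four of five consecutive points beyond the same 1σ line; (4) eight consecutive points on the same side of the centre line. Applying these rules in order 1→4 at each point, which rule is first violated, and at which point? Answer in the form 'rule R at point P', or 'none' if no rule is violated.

rule 2 at point 11

Zone of each point (C = within 1σ̂, B = 1σ̂–2σ̂, A = 2σ̂–3σ̂, * = beyond 3σ̂; sign = side of CL): 1:-C, 2:-B, 3:+C, 4:+C, 5:+B, 6:-B, 7:-C, 8:-C, 9:+A, 10:+C, 11:+A
Rule 2 (two of three consecutive points beyond the same 2σ limit) is satisfied at point 11.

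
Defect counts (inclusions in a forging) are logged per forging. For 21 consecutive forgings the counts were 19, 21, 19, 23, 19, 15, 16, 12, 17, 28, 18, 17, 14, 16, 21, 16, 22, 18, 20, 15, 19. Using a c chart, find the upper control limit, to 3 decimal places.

c̄ = (19 + 21 + 19 + 23 + 19 + 15 + 16 + 12 + 17 + 28 + 18 + 17 + 14 + 16 + 21 + 16 + 22 + 18 + 20 + 15 + 19) / 21 = 385 / 21 = 18.3333
UCL = c̄ + 3√c̄ = 18.3333 + 3 × √18.3333 = 18.3333 + 3 × 4.2817 = 31.1786

31.179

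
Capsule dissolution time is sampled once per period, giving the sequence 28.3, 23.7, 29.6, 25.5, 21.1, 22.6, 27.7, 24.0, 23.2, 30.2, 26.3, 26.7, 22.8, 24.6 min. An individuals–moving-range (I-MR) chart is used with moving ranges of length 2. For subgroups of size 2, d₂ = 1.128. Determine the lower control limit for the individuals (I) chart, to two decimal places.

X̄ = (28.3 + 23.7 + 29.6 + 25.5 + 21.1 + 22.6 + 27.7 + 24.0 + 23.2 + 30.2 + 26.3 + 26.7 + 22.8 + 24.6) / 14 = 25.4500
Moving ranges: 4.6, 5.9, 4.1, 4.4, 1.5, 5.1, 3.7, 0.8, 7.0, 3.9, 0.4, 3.9, 1.8; M̄R̄ = 47.1000 / 13 = 3.6231
LCL = X̄ − 3·M̄R̄/d₂ = 25.4500 − 3 × 3.6231 / 1.128 = 15.8142

15.81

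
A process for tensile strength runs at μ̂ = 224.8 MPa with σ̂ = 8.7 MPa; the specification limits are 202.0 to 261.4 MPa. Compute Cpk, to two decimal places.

0.87

Cpu = (USL − μ̂) / (3σ̂) = (261.4 − 224.8) / (3 × 8.7) = 1.4023; Cpl = (μ̂ − LSL) / (3σ̂) = (224.8 − 202.0) / (3 × 8.7) = 0.8736; Cpk = min(Cpu, Cpl) = 0.8736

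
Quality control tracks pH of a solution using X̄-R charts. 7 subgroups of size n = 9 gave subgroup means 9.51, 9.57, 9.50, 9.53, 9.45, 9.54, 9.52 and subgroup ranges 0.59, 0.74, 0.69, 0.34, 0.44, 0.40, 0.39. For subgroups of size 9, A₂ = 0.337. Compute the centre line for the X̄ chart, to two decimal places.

9.52

X̄̄ = (9.51 + 9.57 + 9.50 + 9.53 + 9.45 + 9.54 + 9.52) / 7 = 66.6200 / 7 = 9.5171
CL = X̄̄ = 9.5171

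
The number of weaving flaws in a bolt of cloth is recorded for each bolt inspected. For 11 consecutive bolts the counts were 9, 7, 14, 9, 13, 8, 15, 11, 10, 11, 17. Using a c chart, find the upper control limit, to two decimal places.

21.35

c̄ = (9 + 7 + 14 + 9 + 13 + 8 + 15 + 11 + 10 + 11 + 17) / 11 = 124 / 11 = 11.2727
UCL = c̄ + 3√c̄ = 11.2727 + 3 × √11.2727 = 11.2727 + 3 × 3.3575 = 21.3452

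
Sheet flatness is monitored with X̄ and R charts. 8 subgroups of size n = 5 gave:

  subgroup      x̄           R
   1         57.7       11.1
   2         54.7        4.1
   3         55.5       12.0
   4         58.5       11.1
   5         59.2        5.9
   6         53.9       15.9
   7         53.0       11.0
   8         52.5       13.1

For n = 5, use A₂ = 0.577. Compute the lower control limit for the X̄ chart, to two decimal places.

49.55

X̄̄ = (57.7 + 54.7 + 55.5 + 58.5 + 59.2 + 53.9 + 53.0 + 52.5) / 8 = 445.0000 / 8 = 55.6250
R̄ = (11.1 + 4.1 + 12.0 + 11.1 + 5.9 + 15.9 + 11.0 + 13.1) / 8 = 84.2000 / 8 = 10.5250
LCL = X̄̄ − A₂·R̄ = 55.6250 − 0.577 × 10.5250 = 49.5521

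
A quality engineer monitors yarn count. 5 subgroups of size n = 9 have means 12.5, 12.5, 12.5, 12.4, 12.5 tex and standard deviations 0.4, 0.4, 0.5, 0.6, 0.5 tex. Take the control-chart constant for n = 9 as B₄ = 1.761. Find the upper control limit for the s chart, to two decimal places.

s̄ = (0.4 + 0.4 + 0.5 + 0.6 + 0.5) / 5 = 0.4800
UCL_s = B₄·s̄ = 1.761 × 0.4800 = 0.8453

0.85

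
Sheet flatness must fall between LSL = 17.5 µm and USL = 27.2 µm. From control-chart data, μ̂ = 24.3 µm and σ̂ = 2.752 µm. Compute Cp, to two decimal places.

0.59

Cp = (USL − LSL) / (6σ̂) = (27.2 − 17.5) / (6 × 2.752) = 9.7000 / 16.5120 = 0.5875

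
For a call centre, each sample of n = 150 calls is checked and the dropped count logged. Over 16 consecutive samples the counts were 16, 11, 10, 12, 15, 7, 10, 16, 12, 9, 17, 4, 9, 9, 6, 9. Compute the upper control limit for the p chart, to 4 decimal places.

0.1348

p̄ = Σdᵢ / (k·n) = 172 / (16 × 150) = 0.07167
UCL = p̄ + 3·√(p̄(1−p̄)/n) = 0.07167 + 3 × √(0.07167×0.92833/150) = 0.07167 + 3 × 0.02106 = 0.13485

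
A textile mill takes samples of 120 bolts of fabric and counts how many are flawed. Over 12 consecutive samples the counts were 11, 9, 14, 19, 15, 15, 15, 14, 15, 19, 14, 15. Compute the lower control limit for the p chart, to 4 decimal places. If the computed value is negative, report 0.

p̄ = Σdᵢ / (k·n) = 175 / (12 × 120) = 0.12153
LCL = p̄ − 3·√(p̄(1−p̄)/n) = 0.12153 − 3 × 0.02983 = 0.03205

0.0320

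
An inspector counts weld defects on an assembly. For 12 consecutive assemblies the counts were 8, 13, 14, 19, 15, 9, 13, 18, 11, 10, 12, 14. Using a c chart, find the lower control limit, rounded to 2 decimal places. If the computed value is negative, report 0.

2.18

c̄ = (8 + 13 + 14 + 19 + 15 + 9 + 13 + 18 + 11 + 10 + 12 + 14) / 12 = 156 / 12 = 13.0000
LCL = c̄ − 3√c̄ = 13.0000 − 3 × 3.6056 = 2.1833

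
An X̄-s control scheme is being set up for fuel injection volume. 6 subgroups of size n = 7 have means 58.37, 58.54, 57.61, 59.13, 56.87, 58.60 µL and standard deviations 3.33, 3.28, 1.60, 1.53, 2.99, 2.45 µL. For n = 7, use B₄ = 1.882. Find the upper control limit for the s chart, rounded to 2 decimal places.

4.76

s̄ = (3.33 + 3.28 + 1.60 + 1.53 + 2.99 + 2.45) / 6 = 2.5300
UCL_s = B₄·s̄ = 1.882 × 2.5300 = 4.7615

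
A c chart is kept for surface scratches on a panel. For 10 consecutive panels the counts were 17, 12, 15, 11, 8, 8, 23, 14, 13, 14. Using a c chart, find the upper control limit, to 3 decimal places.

c̄ = (17 + 12 + 15 + 11 + 8 + 8 + 23 + 14 + 13 + 14) / 10 = 135 / 10 = 13.5000
UCL = c̄ + 3√c̄ = 13.5000 + 3 × √13.5000 = 13.5000 + 3 × 3.6742 = 24.5227

24.523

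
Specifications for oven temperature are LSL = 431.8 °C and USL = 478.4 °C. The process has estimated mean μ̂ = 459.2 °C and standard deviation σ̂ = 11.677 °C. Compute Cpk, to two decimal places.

0.55

Cpu = (USL − μ̂) / (3σ̂) = (478.4 − 459.2) / (3 × 11.677) = 0.5481; Cpl = (μ̂ − LSL) / (3σ̂) = (459.2 − 431.8) / (3 × 11.677) = 0.7822; Cpk = min(Cpu, Cpl) = 0.5481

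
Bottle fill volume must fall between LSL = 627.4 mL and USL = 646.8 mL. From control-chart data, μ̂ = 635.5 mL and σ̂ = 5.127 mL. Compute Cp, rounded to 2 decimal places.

Cp = (USL − LSL) / (6σ̂) = (646.8 − 627.4) / (6 × 5.127) = 19.4000 / 30.7620 = 0.6306

0.63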